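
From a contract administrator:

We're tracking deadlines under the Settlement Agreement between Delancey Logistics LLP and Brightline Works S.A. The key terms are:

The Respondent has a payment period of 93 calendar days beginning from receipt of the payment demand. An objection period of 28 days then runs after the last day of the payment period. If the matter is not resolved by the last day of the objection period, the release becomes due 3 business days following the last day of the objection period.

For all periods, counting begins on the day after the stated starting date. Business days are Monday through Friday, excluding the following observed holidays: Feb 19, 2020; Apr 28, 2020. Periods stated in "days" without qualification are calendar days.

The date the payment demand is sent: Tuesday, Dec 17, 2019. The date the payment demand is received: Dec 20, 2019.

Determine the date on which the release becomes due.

Apr 22, 2020

Adding 93 calendar days to Dec 20, 2019 gives Mar 22, 2020, which is the last day of the payment period.
The last day of the objection period: Mar 22, 2020 + 28 days = Apr 19, 2020.
The date on which the release becomes due: 3 business days after Sunday, Apr 19, 2020, skipping weekends — Apr 20, Apr 21, Apr 22 — lands on Wednesday, Apr 22, 2020.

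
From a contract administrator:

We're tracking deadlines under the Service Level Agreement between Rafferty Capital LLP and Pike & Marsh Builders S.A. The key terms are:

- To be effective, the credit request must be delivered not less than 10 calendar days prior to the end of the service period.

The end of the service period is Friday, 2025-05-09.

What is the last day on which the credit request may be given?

2025-05-09 minus 10 days is 2025-04-29.

2025-04-29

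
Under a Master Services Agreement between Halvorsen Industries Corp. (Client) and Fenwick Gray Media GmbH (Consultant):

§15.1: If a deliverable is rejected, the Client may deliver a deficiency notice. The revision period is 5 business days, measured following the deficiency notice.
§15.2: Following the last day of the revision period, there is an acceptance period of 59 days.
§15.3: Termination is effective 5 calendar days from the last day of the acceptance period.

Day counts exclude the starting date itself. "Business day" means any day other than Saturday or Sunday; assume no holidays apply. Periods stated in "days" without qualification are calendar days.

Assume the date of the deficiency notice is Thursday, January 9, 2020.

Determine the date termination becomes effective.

The last day of the revision period: 5 business days after Thursday, January 9, 2020, skipping weekends — Jan 10, Jan 13, Jan 14, Jan 15, Jan 16 — lands on Thursday, January 16, 2020.
The last day of the acceptance period: January 16, 2020 + 59 days = March 15, 2020.
The date termination becomes effective: 5 calendar days after March 15, 2020 is March 20, 2020.

March 20, 2020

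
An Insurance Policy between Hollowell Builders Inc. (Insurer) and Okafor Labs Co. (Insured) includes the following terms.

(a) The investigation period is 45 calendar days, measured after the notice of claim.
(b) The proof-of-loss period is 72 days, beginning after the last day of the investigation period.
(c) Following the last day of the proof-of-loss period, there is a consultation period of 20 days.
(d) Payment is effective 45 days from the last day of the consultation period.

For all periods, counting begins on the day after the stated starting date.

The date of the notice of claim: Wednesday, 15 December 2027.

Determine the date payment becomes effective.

The last day of the investigation period: 15 December 2027 + 45 days = 29 January 2028.
Adding 72 calendar days to 29 January 2028 gives 10 April 2028, which is the last day of the proof-of-loss period.
The last day of the consultation period: 20 calendar days after 10 April 2028 is 30 April 2028.
The date payment becomes effective: 45 calendar days after 30 April 2028 is 14 June 2028.

14 June 2028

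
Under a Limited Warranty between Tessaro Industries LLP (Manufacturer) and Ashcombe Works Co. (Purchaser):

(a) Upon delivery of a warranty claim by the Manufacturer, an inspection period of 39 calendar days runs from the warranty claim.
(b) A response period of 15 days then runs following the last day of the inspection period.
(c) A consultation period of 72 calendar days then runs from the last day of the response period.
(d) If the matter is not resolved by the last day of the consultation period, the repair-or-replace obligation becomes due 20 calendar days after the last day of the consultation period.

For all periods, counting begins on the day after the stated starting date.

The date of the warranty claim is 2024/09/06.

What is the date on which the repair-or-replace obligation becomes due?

The last day of the inspection period: 2024/09/06 + 39 days = 2024/10/15.
The last day of the response period: 2024/10/15 + 15 days = 2024/10/30.
Adding 72 calendar days to 2024/10/30 gives 2025/01/10, which is the last day of the consultation period.
Adding 20 calendar days to 2025/01/10 gives 2025/01/30, which is the date on which the repair-or-replace obligation becomes due.

2025/01/30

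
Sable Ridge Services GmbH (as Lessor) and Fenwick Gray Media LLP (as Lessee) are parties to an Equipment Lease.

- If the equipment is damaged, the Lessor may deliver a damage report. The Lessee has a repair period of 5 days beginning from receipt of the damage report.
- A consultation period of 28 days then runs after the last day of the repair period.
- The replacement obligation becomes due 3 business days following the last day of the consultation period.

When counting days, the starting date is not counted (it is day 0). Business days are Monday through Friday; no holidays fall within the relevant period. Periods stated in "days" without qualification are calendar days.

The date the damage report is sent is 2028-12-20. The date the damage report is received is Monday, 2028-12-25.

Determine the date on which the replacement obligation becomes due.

2029-01-31

The last day of the repair period: 2028-12-25 + 5 days = 2028-12-30.
Adding 28 calendar days to 2028-12-30 gives 2029-01-27, which is the last day of the consultation period.
From Saturday, 2029-01-27, 3 business days (Jan 29, Jan 30, Jan 31, skipping weekends) brings us to Wednesday, 2029-01-31, which is the date on which the replacement obligation becomes due.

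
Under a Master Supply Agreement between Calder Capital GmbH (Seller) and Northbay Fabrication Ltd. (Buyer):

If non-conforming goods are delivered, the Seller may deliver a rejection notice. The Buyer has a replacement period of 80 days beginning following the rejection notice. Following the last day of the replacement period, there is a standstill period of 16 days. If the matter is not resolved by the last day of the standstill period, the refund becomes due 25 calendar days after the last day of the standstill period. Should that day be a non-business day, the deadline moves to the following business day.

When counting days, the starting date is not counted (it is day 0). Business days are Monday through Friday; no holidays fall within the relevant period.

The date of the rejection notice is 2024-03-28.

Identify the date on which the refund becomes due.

2024-07-29

The last day of the replacement period: 80 calendar days after 2024-03-28 is 2024-06-16.
The last day of the standstill period: 2024-06-16 + 16 days = 2024-07-02.
The date on which the refund becomes due: 25 calendar days after 2024-07-02 is 2024-07-27. That falls on a Saturday, so it rolls to the next business day, Monday, 2024-07-29.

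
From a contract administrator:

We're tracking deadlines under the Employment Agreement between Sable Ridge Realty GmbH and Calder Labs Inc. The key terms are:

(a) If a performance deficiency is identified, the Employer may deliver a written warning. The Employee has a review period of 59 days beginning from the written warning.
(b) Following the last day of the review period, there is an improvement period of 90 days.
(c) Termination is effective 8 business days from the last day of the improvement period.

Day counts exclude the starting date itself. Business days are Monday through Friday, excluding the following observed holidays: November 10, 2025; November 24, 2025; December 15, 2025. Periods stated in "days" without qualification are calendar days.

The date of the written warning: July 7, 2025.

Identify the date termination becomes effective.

Adding 59 calendar days to July 7, 2025 gives September 4, 2025, which is the last day of the review period.
The last day of the improvement period: 90 calendar days after September 4, 2025 is December 3, 2025.
The date termination becomes effective: counting 8 business days from Wednesday, December 3, 2025 (Dec 4, Dec 5, Dec 8, Dec 9, Dec 10, Dec 11, Dec 12, Dec 16, skipping weekends and the listed holiday on Dec 15) reaches Tuesday, December 16, 2025.

December 16, 2025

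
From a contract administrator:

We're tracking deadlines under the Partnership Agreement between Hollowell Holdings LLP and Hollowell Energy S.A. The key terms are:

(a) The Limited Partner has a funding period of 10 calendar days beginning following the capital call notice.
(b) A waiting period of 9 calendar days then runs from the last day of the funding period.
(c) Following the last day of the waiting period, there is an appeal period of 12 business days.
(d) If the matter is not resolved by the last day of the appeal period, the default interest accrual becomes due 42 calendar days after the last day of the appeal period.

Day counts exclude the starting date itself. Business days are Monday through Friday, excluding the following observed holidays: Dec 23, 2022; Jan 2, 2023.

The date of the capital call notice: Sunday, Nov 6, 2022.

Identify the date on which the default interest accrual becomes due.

Jan 24, 2023

The last day of the funding period: 10 calendar days after Nov 6, 2022 is Nov 16, 2022.
The last day of the waiting period: Nov 16, 2022 + 9 days = Nov 25, 2022.
From Friday, Nov 25, 2022, 12 business days (Nov 28, Nov 29, Nov 30, Dec 1, …, Dec 9, Dec 12, Dec 13, skipping weekends) brings us to Tuesday, Dec 13, 2022, which is the last day of the appeal period.
Adding 42 calendar days to Dec 13, 2022 gives Jan 24, 2023, which is the date on which the default interest accrual becomes due.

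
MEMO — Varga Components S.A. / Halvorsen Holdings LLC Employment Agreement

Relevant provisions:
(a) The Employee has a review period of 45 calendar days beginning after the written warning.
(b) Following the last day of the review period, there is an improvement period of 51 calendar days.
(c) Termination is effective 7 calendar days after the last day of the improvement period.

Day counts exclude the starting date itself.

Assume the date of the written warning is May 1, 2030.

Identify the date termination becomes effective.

August 12, 2030

The last day of the review period: 45 calendar days after May 1, 2030 is June 15, 2030.
Adding 51 calendar days to June 15, 2030 gives August 5, 2030, which is the last day of the improvement period.
Adding 7 calendar days to August 5, 2030 gives August 12, 2030, which is the date termination becomes effective.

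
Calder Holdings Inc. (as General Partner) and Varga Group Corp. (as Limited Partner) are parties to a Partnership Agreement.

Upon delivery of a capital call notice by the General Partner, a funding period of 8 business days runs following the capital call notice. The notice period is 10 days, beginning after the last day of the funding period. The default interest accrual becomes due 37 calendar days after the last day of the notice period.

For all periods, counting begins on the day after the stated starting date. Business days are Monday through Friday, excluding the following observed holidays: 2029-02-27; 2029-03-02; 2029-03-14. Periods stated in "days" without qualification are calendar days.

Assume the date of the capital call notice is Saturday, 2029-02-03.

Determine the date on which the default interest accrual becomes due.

2029-04-02

From Saturday, 2029-02-03, 8 business days (Feb 5, Feb 6, Feb 7, Feb 8, Feb 9, Feb 12, Feb 13, Feb 14, skipping weekends) brings us to Wednesday, 2029-02-14, which is the last day of the funding period.
Adding 10 calendar days to 2029-02-14 gives 2029-02-24, which is the last day of the notice period.
The date on which the default interest accrual becomes due: 2029-02-24 + 37 days = 2029-04-02.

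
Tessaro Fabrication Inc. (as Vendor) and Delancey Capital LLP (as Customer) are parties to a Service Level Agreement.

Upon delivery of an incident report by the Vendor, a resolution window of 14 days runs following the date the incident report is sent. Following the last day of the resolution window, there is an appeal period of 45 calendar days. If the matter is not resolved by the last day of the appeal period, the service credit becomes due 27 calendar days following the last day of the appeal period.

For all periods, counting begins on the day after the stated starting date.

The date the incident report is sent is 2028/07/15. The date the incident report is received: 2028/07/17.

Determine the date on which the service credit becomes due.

2028/10/09

The last day of the resolution window: 2028/07/15 + 14 days = 2028/07/29.
The last day of the appeal period: 2028/07/29 + 45 days = 2028/09/12.
The date on which the service credit becomes due: 27 calendar days after 2028/09/12 is 2028/10/09.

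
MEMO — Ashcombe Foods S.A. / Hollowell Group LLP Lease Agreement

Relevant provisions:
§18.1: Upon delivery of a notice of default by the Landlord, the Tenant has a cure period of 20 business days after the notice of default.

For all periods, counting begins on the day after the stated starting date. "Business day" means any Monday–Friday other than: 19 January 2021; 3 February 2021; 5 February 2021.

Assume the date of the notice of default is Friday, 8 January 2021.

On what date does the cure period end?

10 February 2021

From Friday, 8 January 2021, 20 business days (Jan 11, Jan 12, Jan 13, Jan 14, …, Feb 8, Feb 9, Feb 10, skipping weekends and the listed holidays on Jan 19, Feb 3, Feb 5) brings us to Wednesday, 10 February 2021, which is the last day of the cure period.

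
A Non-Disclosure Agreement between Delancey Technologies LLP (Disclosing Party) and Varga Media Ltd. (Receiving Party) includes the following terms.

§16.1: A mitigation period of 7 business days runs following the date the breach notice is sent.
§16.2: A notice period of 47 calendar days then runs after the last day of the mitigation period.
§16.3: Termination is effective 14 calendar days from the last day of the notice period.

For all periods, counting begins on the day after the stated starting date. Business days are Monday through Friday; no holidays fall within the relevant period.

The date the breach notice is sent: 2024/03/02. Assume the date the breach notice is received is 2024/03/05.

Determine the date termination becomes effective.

The last day of the mitigation period: counting 7 business days from Saturday, 2024/03/02 (Mar 4, Mar 5, Mar 6, Mar 7, Mar 8, Mar 11, Mar 12, skipping weekends) reaches Tuesday, 2024/03/12.
The last day of the notice period: 2024/03/12 + 47 days = 2024/04/28.
Adding 14 calendar days to 2024/04/28 gives 2024/05/12, which is the date termination becomes effective.

2024/05/12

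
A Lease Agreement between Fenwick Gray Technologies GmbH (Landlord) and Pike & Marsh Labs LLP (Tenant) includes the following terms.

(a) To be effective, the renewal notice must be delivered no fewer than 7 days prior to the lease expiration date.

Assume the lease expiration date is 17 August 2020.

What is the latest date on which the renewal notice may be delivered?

10 August 2020

Counting back 7 calendar days from 17 August 2020 gives 10 August 2020.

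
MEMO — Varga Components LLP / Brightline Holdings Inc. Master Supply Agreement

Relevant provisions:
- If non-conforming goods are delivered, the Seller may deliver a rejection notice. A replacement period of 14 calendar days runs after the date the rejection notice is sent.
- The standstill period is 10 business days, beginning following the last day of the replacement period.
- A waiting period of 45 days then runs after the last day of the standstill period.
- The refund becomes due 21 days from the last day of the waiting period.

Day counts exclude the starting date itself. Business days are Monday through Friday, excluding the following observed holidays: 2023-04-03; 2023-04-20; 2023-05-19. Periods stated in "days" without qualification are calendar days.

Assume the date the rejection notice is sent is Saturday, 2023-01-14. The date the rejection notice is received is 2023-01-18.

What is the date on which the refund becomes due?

2023-04-17

Adding 14 calendar days to 2023-01-14 gives 2023-01-28, which is the last day of the replacement period.
The last day of the standstill period: 10 business days after Saturday, 2023-01-28, skipping weekends — Jan 30, Jan 31, Feb 1, Feb 2, Feb 3, Feb 6, Feb 7, Feb 8, Feb 9, Feb 10 — lands on Friday, 2023-02-10.
The last day of the waiting period: 2023-02-10 + 45 days = 2023-03-27.
The date on which the refund becomes due: 21 calendar days after 2023-03-27 is 2023-04-17.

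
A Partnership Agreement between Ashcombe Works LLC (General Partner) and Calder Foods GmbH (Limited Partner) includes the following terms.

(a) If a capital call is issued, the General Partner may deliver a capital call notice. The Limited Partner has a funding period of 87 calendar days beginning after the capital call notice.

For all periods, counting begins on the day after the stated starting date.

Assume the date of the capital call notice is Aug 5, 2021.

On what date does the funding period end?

Oct 31, 2021

The last day of the funding period: 87 calendar days after Aug 5, 2021 is Oct 31, 2021.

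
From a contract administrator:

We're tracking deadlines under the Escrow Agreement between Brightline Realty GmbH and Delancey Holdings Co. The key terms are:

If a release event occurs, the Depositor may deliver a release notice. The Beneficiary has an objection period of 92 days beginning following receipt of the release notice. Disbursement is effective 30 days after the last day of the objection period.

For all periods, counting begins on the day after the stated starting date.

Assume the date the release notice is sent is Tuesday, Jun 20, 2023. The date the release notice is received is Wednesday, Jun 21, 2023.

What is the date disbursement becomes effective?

Oct 21, 2023

The last day of the objection period: Jun 21, 2023 + 92 days = Sep 21, 2023.
The date disbursement becomes effective: Sep 21, 2023 + 30 days = Oct 21, 2023.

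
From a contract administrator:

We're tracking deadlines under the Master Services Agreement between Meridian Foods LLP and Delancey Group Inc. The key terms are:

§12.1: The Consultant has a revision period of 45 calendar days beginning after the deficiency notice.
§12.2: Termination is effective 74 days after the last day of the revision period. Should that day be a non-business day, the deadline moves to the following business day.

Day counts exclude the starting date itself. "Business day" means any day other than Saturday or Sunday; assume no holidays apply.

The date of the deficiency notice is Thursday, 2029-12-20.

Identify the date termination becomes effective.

The last day of the revision period: 2029-12-20 + 45 days = 2030-02-03.
The date termination becomes effective: 74 calendar days after 2030-02-03 is 2030-04-18. 2030-04-18 is a Thursday, so no roll-forward applies.

2030-04-18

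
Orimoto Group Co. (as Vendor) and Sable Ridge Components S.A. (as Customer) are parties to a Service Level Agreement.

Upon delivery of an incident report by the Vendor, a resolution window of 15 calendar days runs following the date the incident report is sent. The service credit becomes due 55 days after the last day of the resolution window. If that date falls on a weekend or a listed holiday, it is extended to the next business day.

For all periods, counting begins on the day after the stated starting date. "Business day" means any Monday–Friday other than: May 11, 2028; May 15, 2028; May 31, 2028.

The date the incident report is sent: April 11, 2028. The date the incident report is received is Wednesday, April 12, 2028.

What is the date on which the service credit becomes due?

The last day of the resolution window: April 11, 2028 + 15 days = April 26, 2028.
The date on which the service credit becomes due: April 26, 2028 + 55 days = June 20, 2028. June 20, 2028 is a Tuesday and is not a listed holiday, so no roll-forward applies.

June 20, 2028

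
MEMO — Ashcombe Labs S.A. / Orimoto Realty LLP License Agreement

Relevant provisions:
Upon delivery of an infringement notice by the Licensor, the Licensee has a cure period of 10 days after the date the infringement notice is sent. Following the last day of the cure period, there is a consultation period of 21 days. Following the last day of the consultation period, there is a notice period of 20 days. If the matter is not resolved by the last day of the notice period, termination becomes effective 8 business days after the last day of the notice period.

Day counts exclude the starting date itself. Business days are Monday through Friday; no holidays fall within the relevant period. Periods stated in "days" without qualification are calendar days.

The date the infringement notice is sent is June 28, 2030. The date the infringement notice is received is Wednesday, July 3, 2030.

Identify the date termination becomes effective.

August 28, 2030

The last day of the cure period: June 28, 2030 + 10 days = July 8, 2030.
The last day of the consultation period: 21 calendar days after July 8, 2030 is July 29, 2030.
Adding 20 calendar days to July 29, 2030 gives August 18, 2030, which is the last day of the notice period.
The date termination becomes effective: counting 8 business days from Sunday, August 18, 2030 (Aug 19, Aug 20, Aug 21, Aug 22, Aug 23, Aug 26, Aug 27, Aug 28, skipping weekends) reaches Wednesday, August 28, 2030.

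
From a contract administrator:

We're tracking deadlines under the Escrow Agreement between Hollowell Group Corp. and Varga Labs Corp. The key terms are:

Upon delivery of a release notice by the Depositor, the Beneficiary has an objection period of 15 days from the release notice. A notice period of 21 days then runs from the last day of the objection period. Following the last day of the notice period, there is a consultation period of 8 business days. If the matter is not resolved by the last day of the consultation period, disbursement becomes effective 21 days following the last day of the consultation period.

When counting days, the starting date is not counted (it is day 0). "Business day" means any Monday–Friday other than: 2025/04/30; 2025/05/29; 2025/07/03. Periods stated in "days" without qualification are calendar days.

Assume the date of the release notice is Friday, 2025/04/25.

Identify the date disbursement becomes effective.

2025/07/02

The last day of the objection period: 15 calendar days after 2025/04/25 is 2025/05/10.
The last day of the notice period: 21 calendar days after 2025/05/10 is 2025/05/31.
The last day of the consultation period: 8 business days after Saturday, 2025/05/31, skipping weekends — Jun 2, Jun 3, Jun 4, Jun 5, Jun 6, Jun 9, Jun 10, Jun 11 — lands on Wednesday, 2025/06/11.
Adding 21 calendar days to 2025/06/11 gives 2025/07/02, which is the date disbursement becomes effective.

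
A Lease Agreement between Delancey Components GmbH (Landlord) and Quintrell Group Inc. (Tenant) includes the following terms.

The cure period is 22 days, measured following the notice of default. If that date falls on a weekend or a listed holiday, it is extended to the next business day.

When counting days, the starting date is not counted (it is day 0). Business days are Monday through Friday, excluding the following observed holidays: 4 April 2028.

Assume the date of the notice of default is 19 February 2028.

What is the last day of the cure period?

13 March 2028

The last day of the cure period: 22 calendar days after 19 February 2028 is 12 March 2028. That falls on a Sunday, so it rolls to the next business day, Monday, 13 March 2028.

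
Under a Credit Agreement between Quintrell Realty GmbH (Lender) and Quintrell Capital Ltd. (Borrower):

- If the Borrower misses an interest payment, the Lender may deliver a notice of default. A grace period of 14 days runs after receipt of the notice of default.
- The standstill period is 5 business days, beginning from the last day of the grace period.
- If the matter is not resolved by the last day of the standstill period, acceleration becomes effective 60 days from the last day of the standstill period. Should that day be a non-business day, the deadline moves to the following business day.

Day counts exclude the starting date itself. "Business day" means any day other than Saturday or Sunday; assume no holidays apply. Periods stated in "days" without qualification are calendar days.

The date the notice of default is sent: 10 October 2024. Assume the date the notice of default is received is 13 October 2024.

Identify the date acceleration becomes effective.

31 December 2024

The last day of the grace period: 13 October 2024 + 14 days = 27 October 2024.
From Sunday, 27 October 2024, 5 business days (Oct 28, Oct 29, Oct 30, Oct 31, Nov 1, skipping weekends) brings us to Friday, 1 November 2024, which is the last day of the standstill period.
The date acceleration becomes effective: 1 November 2024 + 60 days = 31 December 2024. 31 December 2024 is a Tuesday, so no roll-forward applies.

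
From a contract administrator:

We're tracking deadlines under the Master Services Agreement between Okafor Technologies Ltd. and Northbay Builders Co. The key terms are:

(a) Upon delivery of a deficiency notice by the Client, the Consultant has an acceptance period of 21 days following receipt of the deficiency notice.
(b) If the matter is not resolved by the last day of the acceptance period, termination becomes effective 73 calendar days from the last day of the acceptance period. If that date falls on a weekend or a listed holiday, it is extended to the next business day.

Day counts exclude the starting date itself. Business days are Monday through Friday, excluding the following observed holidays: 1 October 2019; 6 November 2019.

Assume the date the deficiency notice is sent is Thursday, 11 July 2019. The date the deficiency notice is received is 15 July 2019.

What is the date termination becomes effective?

Adding 21 calendar days to 15 July 2019 gives 5 August 2019, which is the last day of the acceptance period.
The date termination becomes effective: 5 August 2019 + 73 days = 17 October 2019. 17 October 2019 is a Thursday and is not a listed holiday, so no roll-forward applies.

17 October 2019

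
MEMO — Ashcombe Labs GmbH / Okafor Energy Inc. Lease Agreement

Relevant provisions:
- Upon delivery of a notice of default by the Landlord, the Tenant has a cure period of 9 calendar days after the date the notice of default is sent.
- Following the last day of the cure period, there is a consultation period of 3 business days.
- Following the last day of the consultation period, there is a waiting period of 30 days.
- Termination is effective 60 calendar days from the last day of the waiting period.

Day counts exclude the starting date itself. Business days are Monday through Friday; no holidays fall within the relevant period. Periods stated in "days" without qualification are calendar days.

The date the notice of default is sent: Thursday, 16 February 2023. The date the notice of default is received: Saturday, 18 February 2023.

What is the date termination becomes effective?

The last day of the cure period: 9 calendar days after 16 February 2023 is 25 February 2023.
The last day of the consultation period: 3 business days after Saturday, 25 February 2023, skipping weekends — Feb 27, Feb 28, Mar 1 — lands on Wednesday, 1 March 2023.
The last day of the waiting period: 30 calendar days after 1 March 2023 is 31 March 2023.
Adding 60 calendar days to 31 March 2023 gives 30 May 2023, which is the date termination becomes effective.

30 May 2023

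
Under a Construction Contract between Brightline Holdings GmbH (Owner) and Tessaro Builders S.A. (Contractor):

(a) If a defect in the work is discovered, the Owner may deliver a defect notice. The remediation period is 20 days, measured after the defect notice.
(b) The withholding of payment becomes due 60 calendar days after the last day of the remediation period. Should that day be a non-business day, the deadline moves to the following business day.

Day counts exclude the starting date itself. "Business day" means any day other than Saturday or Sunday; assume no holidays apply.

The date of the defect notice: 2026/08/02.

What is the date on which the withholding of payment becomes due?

2026/10/21

The last day of the remediation period: 2026/08/02 + 20 days = 2026/08/22.
The date on which the withholding of payment becomes due: 2026/08/22 + 60 days = 2026/10/21. 2026/10/21 is a Wednesday, so no roll-forward applies.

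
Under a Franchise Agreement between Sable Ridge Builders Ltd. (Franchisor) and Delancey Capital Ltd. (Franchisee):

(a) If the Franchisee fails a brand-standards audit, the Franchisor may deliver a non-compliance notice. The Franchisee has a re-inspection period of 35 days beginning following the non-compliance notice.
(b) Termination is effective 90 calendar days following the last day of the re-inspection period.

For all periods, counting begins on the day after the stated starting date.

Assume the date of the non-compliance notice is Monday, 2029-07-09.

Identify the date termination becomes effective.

2029-11-11

The last day of the re-inspection period: 2029-07-09 + 35 days = 2029-08-13.
Adding 90 calendar days to 2029-08-13 gives 2029-11-11, which is the date termination becomes effective.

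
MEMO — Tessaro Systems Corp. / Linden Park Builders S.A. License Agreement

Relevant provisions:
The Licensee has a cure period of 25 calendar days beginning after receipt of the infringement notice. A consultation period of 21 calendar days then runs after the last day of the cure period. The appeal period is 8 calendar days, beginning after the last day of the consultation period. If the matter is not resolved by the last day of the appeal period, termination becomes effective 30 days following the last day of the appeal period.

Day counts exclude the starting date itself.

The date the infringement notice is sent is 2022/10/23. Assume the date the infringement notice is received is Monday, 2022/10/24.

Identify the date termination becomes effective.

2023/01/16

Adding 25 calendar days to 2022/10/24 gives 2022/11/18, which is the last day of the cure period.
Adding 21 calendar days to 2022/11/18 gives 2022/12/09, which is the last day of the consultation period.
Adding 8 calendar days to 2022/12/09 gives 2022/12/17, which is the last day of the appeal period.
The date termination becomes effective: 30 calendar days after 2022/12/17 is 2023/01/16.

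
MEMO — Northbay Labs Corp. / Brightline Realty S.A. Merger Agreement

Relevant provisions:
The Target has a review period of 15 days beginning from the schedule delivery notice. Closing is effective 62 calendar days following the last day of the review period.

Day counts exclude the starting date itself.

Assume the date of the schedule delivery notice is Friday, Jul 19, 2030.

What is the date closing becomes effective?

The last day of the review period: 15 calendar days after Jul 19, 2030 is Aug 3, 2030.
The date closing becomes effective: Aug 3, 2030 + 62 days = Oct 4, 2030.

Oct 4, 2030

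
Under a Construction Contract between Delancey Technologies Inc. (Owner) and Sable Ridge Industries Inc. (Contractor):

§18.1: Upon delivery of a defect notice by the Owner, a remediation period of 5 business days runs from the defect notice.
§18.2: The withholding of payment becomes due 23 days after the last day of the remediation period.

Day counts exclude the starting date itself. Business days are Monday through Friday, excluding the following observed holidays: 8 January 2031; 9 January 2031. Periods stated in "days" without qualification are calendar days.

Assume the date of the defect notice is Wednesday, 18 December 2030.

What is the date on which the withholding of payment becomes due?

17 January 2031

The last day of the remediation period: counting 5 business days from Wednesday, 18 December 2030 (Dec 19, Dec 20, Dec 23, Dec 24, Dec 25, skipping weekends) reaches Wednesday, 25 December 2030.
Adding 23 calendar days to 25 December 2030 gives 17 January 2031, which is the date on which the withholding of payment becomes due.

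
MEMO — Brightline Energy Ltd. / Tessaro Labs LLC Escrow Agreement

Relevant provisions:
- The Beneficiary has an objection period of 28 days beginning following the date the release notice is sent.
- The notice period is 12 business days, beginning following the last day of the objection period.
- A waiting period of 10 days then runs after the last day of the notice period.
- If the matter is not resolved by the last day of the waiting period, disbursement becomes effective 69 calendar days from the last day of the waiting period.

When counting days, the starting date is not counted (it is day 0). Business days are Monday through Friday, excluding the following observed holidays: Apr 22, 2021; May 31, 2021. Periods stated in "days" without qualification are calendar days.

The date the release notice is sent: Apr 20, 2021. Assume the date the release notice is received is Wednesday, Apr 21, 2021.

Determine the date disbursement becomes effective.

Adding 28 calendar days to Apr 20, 2021 gives May 18, 2021, which is the last day of the objection period.
The last day of the notice period: 12 business days after Tuesday, May 18, 2021, skipping weekends and the listed holiday on May 31 — May 19, May 20, May 21, May 24, …, Jun 2, Jun 3, Jun 4 — lands on Friday, Jun 4, 2021.
The last day of the waiting period: 10 calendar days after Jun 4, 2021 is Jun 14, 2021.
The date disbursement becomes effective: 69 calendar days after Jun 14, 2021 is Aug 22, 2021.

Aug 22, 2021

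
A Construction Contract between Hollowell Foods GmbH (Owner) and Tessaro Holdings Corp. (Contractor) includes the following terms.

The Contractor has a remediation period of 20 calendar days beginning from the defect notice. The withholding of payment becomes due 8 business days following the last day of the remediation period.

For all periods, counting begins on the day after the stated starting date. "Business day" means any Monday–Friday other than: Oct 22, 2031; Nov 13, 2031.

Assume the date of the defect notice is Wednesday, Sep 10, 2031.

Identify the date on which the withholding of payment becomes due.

Oct 10, 2031

The last day of the remediation period: Sep 10, 2031 + 20 days = Sep 30, 2031.
The date on which the withholding of payment becomes due: counting 8 business days from Tuesday, Sep 30, 2031 (Oct 1, Oct 2, Oct 3, Oct 6, Oct 7, Oct 8, Oct 9, Oct 10, skipping weekends) reaches Friday, Oct 10, 2031.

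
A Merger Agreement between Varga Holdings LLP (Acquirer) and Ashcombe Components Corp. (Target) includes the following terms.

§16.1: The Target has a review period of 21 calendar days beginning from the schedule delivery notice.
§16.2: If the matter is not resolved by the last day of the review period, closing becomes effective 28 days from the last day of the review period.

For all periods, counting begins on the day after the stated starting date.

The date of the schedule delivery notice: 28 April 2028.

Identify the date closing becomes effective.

16 June 2028

Adding 21 calendar days to 28 April 2028 gives 19 May 2028, which is the last day of the review period.
Adding 28 calendar days to 19 May 2028 gives 16 June 2028, which is the date closing becomes effective.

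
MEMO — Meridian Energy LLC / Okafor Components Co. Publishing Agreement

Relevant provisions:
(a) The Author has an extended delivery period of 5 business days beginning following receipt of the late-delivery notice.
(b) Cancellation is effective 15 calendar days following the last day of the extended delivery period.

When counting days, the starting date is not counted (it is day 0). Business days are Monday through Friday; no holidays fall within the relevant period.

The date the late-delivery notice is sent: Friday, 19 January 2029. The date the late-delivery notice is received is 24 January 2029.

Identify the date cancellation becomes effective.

15 February 2029

From Wednesday, 24 January 2029, 5 business days (Jan 25, Jan 26, Jan 29, Jan 30, Jan 31, skipping weekends) brings us to Wednesday, 31 January 2029, which is the last day of the extended delivery period.
The date cancellation becomes effective: 15 calendar days after 31 January 2029 is 15 February 2029.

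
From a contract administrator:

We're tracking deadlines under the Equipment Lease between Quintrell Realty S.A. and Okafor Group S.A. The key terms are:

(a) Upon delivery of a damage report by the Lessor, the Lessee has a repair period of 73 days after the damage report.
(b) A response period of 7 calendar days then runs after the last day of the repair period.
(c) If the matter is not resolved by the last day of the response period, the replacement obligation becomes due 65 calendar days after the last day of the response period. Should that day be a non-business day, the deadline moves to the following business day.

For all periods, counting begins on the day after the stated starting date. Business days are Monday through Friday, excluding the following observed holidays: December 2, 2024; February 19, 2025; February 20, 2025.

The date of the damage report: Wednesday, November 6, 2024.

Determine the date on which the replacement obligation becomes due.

The last day of the repair period: 73 calendar days after November 6, 2024 is January 18, 2025.
Adding 7 calendar days to January 18, 2025 gives January 25, 2025, which is the last day of the response period.
The date on which the replacement obligation becomes due: 65 calendar days after January 25, 2025 is March 31, 2025. March 31, 2025 is a Monday and is not a listed holiday, so no roll-forward applies.

March 31, 2025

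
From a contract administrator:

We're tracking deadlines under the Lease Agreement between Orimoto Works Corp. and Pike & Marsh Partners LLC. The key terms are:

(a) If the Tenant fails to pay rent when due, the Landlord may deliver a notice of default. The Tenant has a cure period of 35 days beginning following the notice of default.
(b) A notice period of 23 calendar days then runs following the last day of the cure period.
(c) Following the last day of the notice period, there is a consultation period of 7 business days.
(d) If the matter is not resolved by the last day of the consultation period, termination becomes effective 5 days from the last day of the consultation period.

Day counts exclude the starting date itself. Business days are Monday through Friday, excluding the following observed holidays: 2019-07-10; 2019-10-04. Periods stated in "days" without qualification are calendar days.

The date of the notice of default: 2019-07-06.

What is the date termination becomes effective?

2019-09-16

Adding 35 calendar days to 2019-07-06 gives 2019-08-10, which is the last day of the cure period.
The last day of the notice period: 2019-08-10 + 23 days = 2019-09-02.
From Monday, 2019-09-02, 7 business days (Sep 3, Sep 4, Sep 5, Sep 6, Sep 9, Sep 10, Sep 11, skipping weekends) brings us to Wednesday, 2019-09-11, which is the last day of the consultation period.
Adding 5 calendar days to 2019-09-11 gives 2019-09-16, which is the date termination becomes effective.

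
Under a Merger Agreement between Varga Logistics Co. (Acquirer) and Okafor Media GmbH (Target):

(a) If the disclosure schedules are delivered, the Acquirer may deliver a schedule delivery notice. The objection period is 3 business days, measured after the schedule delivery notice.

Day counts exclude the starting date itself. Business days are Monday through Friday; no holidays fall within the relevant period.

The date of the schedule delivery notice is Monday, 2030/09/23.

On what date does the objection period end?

2030/09/26

The last day of the objection period: 3 business days after Monday, 2030/09/23, skipping weekends — Sep 24, Sep 25, Sep 26 — lands on Thursday, 2030/09/26.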